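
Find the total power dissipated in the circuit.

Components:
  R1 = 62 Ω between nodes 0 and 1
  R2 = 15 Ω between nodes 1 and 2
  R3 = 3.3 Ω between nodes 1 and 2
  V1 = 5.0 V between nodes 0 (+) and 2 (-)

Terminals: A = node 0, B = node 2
Nodal analysis, taking node 2 as the 0 V reference.
Source V1 fixes V_0 = 5 V.
KCL at each unknown node (sum of currents leaving = 0; resistances in Ω):
  Node 1: (V_1 - 5)/62 + (V_1 - 0)/15 + (V_1 - 0)/3.3 = 0
Collecting terms: 0.3858 × V_1 = 0.08065  =>  V_1 = 0.209 V
Power in each resistor, P = (ΔV)²/R:
  P_R1 = (5 - 0.209)²/62 = 0.3702 W
  P_R2 = (0.209 - 0)²/15 = 0.002913 W
  P_R3 = (0.209 - 0)²/3.3 = 0.01324 W
P_total = P_R1 + P_R2 + P_R3 = 0.3864 W

Final answer: 0.3864 W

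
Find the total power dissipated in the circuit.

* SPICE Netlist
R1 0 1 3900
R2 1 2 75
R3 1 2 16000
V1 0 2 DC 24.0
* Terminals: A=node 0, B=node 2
Nodal analysis, taking node 2 as the 0 V reference.
Source V1 fixes V_0 = 24 V.
KCL at each unknown node (sum of currents leaving = 0; resistances in Ω):
  Node 1: (V_1 - 24)/3900 + (V_1 - 0)/75 + (V_1 - 0)/16000 = 0
Collecting terms: 0.01365 × V_1 = 0.006154  =>  V_1 = 0.4508 V
Power in each resistor, P = (ΔV)²/R:
  P_R1 = (24 - 0.4508)²/3900 = 0.1422 W
  P_R2 = (0.4508 - 0)²/75 = 0.002709 W
  P_R3 = (0.4508 - 0)²/16000 = 0.0000127 W
P_total = P_R1 + P_R2 + P_R3 = 0.1449 W

Final answer: 0.1449 W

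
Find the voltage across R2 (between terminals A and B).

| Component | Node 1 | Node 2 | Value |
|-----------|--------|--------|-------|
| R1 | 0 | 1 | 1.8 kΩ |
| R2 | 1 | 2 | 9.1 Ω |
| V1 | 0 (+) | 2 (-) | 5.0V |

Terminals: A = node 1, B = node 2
R1 and R2 are in series across V1 (node 0 → node 1 → node 2), and the output A–B is taken across R2, so this is a voltage divider.
Series current: I = V1/(R1 + R2) = 5/(1800 + 9.1) = 5/1809 = 0.002764 A
V_R2 = I × R2 = V1 × R2/(R1 + R2) = 5 × 9.1/1809 = 0.02515 V

Final answer: 0.02515 V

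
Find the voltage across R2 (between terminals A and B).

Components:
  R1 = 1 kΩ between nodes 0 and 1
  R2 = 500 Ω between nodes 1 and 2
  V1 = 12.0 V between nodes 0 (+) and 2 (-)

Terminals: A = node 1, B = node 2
R1 and R2 are in series across V1 (node 0 → node 1 → node 2), and the output A–B is taken across R2, so this is a voltage divider.
Series current: I = V1/(R1 + R2) = 12/(1000 + 500) = 12/1500 = 0.008 A
V_R2 = I × R2 = V1 × R2/(R1 + R2) = 12 × 500/1500 = 4 V

Final answer: 4 V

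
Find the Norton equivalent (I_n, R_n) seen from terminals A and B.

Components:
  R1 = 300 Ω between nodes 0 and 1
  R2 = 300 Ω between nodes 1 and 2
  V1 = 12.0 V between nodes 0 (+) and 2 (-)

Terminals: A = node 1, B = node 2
Find the Thévenin equivalent first; then I_n = V_th/R_th and R_n = R_th.
Step 1 — V_th is the open-circuit voltage V_A - V_B (nothing connected across the terminals).
Nodal analysis, taking node 2 as the 0 V reference.
Source V1 fixes V_0 = 12 V.
KCL at each unknown node (sum of currents leaving = 0; resistances in Ω):
  Node 1: (V_1 - 12)/300 + (V_1 - 0)/300 = 0
Collecting terms: 0.006667 × V_1 = 0.04  =>  V_1 = 6 V
V_th = V_1 - V_2 = 6 - 0 = 6 V
Step 2 — R_th: zero the source — replace V1 by a short circuit (node 2 merges into node 0) — and find the resistance seen between A (node 1) and B (node 0).
Reduce the network between node 1 (A) and node 0 (B) by series/parallel combination:
  Rp1 = R1 ‖ R2 (parallel, both between nodes 0 and 1) = 1/(1/300 + 1/300) = 150 Ω
R_th = 150 Ω
I_n = V_th/R_th = 6/150 = 0.04 A, and R_n = R_th = 150 Ω

Final answer: I_n = 0.04 A, R_n = 150 Ω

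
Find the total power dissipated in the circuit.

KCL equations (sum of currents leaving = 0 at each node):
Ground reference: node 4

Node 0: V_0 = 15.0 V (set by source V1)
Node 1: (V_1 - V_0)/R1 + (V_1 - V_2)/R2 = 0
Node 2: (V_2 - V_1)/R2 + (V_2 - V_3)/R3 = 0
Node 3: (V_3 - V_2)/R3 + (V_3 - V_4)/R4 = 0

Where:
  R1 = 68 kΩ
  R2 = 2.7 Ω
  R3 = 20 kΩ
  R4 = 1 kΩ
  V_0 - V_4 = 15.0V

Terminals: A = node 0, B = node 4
Nodal analysis, taking node 4 as the 0 V reference.
Source V1 fixes V_0 = 15 V.
KCL at each unknown node (sum of currents leaving = 0; resistances in Ω):
  Node 1: (V_1 - 15)/68000 + (V_1 - V_2)/2.7 = 0
  Node 2: (V_2 - V_1)/2.7 + (V_2 - V_3)/20000 = 0
  Node 3: (V_3 - V_2)/20000 + (V_3 - 0)/1000 = 0
Collecting terms (coefficients in siemens):
  0.3704·V_1 - 0.3704·V_2 = 0.0002206
  0.3704·V_2 - 0.3704·V_1 - 0.00005·V_3 = 0
  0.00105·V_3 - 0.00005·V_2 = 0
Solving these 3 simultaneous equations (Gaussian elimination) gives:
  V_1 = 3.54 V, V_2 = 3.539 V, V_3 = 0.1685 V
Power in each resistor, P = (ΔV)²/R:
  P_R1 = (15 - 3.54)²/68000 = 0.001931 W
  P_R2 = (3.54 - 3.539)²/2.7 = 0.00000007669 W
  P_R3 = (3.539 - 0.1685)²/20000 = 0.0005681 W
  P_R4 = (0.1685 - 0)²/1000 = 0.0000284 W
P_total = P_R1 + P_R2 + P_R3 + P_R4 = 0.002528 W

Final answer: 0.002528 W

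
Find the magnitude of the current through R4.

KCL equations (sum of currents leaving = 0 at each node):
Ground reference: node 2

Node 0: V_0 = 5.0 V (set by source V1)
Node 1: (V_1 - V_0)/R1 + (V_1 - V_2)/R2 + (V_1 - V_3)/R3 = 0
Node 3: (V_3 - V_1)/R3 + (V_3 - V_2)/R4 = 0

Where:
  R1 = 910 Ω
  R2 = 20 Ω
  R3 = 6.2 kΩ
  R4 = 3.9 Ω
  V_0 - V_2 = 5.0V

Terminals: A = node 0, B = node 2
Nodal analysis, taking node 2 as the 0 V reference.
Source V1 fixes V_0 = 5 V.
KCL at each unknown node (sum of currents leaving = 0; resistances in Ω):
  Node 1: (V_1 - 5)/910 + (V_1 - 0)/20 + (V_1 - V_3)/6200 = 0
  Node 3: (V_3 - V_1)/6200 + (V_3 - 0)/3.9 = 0
Collecting terms (coefficients in siemens):
  0.05126·V_1 - 0.0001613·V_3 = 0.005495
  0.2566·V_3 - 0.0001613·V_1 = 0
Determinant D = (0.05126)(0.2566) - (-0.0001613)(-0.0001613) = 0.01315
V_1 = [(0.005495)(0.2566) - (-0.0001613)(0)]/D = 0.1072 V
V_3 = [(0.05126)(0) - (0.005495)(-0.0001613)]/D = 0.00006738 V
I_R4 = (V_2 - V_3)/R4 = (0 - 0.00006738)/3.9 = -0.00001728 A
|I_R4| = 0.00001728 A

Final answer: |I_R4| = 1.728e-05 A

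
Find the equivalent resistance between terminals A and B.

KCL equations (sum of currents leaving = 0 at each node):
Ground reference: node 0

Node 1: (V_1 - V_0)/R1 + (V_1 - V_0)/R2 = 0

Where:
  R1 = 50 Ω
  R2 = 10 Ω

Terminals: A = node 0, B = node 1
Reduce the network between node 0 (A) and node 1 (B) by series/parallel combination:
  Rp1 = R1 ‖ R2 (parallel, both between nodes 0 and 1) = 1/(1/50 + 1/10) = 8.333 Ω
R_eq = 8.333 Ω

Final answer: 8.333 Ω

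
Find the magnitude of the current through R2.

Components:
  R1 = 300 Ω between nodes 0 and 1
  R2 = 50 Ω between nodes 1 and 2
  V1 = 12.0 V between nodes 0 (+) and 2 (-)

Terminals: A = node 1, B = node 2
Nodal analysis, taking node 2 as the 0 V reference.
Source V1 fixes V_0 = 12 V.
KCL at each unknown node (sum of currents leaving = 0; resistances in Ω):
  Node 1: (V_1 - 12)/300 + (V_1 - 0)/50 = 0
Collecting terms: 0.02333 × V_1 = 0.04  =>  V_1 = 1.714 V
I_R2 = (V_1 - V_2)/R2 = (1.714 - 0)/50 = 0.03429 A
|I_R2| = 0.03429 A

Final answer: |I_R2| = 0.03429 A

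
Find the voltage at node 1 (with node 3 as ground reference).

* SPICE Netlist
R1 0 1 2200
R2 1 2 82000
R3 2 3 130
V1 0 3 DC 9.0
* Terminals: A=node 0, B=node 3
Nodal analysis, taking node 3 as the 0 V reference.
Source V1 fixes V_0 = 9 V.
KCL at each unknown node (sum of currents leaving = 0; resistances in Ω):
  Node 1: (V_1 - 9)/2200 + (V_1 - V_2)/82000 = 0
  Node 2: (V_2 - V_1)/82000 + (V_2 - 0)/130 = 0
Collecting terms (coefficients in siemens):
  0.0004667·V_1 - 0.0000122·V_2 = 0.004091
  0.007705·V_2 - 0.0000122·V_1 = 0
Determinant D = (0.0004667)(0.007705) - (-0.0000122)(-0.0000122) = 0.000003596
V_1 = [(0.004091)(0.007705) - (-0.0000122)(0)]/D = 8.765 V
V_2 = [(0.0004667)(0) - (0.004091)(-0.0000122)]/D = 0.01387 V
The requested potential is V_1 = 8.765 V.

Final answer: V_1 = 8.765 V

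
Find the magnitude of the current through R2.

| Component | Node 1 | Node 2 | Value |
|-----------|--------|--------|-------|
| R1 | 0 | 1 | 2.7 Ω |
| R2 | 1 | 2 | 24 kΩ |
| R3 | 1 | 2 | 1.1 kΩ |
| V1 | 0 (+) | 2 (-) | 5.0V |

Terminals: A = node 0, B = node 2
Nodal analysis, taking node 2 as the 0 V reference.
Source V1 fixes V_0 = 5 V.
KCL at each unknown node (sum of currents leaving = 0; resistances in Ω):
  Node 1: (V_1 - 5)/2.7 + (V_1 - 0)/24000 + (V_1 - 0)/1100 = 0
Collecting terms: 0.3713 × V_1 = 1.852  =>  V_1 = 4.987 V
I_R2 = (V_1 - V_2)/R2 = (4.987 - 0)/24000 = 0.0002078 A
|I_R2| = 0.0002078 A

Final answer: |I_R2| = 0.0002078 A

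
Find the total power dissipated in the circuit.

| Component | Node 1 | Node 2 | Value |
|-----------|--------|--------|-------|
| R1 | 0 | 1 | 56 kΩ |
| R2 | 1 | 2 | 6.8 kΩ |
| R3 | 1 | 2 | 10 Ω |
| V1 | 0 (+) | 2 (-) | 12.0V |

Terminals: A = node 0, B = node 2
Nodal analysis, taking node 2 as the 0 V reference.
Source V1 fixes V_0 = 12 V.
KCL at each unknown node (sum of currents leaving = 0; resistances in Ω):
  Node 1: (V_1 - 12)/56000 + (V_1 - 0)/6800 + (V_1 - 0)/10 = 0
Collecting terms: 0.1002 × V_1 = 0.0002143  =>  V_1 = 0.002139 V
Power in each resistor, P = (ΔV)²/R:
  P_R1 = (12 - 0.002139)²/56000 = 0.002571 W
  P_R2 = (0.002139 - 0)²/6800 = 0.000000000673 W
  P_R3 = (0.002139 - 0)²/10 = 0.0000004577 W
P_total = P_R1 + P_R2 + P_R3 = 0.002571 W

Final answer: 0.002571 W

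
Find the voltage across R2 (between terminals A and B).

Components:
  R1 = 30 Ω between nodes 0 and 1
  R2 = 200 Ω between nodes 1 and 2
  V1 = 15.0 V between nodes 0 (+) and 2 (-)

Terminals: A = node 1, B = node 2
R1 and R2 are in series across V1 (node 0 → node 1 → node 2), and the output A–B is taken across R2, so this is a voltage divider.
Series current: I = V1/(R1 + R2) = 15/(30 + 200) = 15/230 = 0.06522 A
V_R2 = I × R2 = V1 × R2/(R1 + R2) = 15 × 200/230 = 13.04 V

Final answer: 13.04 V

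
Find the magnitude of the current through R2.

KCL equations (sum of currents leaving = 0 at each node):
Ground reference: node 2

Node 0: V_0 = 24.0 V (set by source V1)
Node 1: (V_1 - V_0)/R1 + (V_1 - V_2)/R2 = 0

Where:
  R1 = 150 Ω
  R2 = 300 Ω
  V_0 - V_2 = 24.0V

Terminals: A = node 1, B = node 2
Nodal analysis, taking node 2 as the 0 V reference.
Source V1 fixes V_0 = 24 V.
KCL at each unknown node (sum of currents leaving = 0; resistances in Ω):
  Node 1: (V_1 - 24)/150 + (V_1 - 0)/300 = 0
Collecting terms: 0.01 × V_1 = 0.16  =>  V_1 = 16 V
I_R2 = (V_1 - V_2)/R2 = (16 - 0)/300 = 0.05333 A
|I_R2| = 0.05333 A

Final answer: |I_R2| = 0.05333 A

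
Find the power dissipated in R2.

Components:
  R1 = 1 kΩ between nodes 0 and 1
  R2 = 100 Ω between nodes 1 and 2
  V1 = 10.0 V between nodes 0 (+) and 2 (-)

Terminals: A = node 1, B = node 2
Nodal analysis, taking node 2 as the 0 V reference.
Source V1 fixes V_0 = 10 V.
KCL at each unknown node (sum of currents leaving = 0; resistances in Ω):
  Node 1: (V_1 - 10)/1000 + (V_1 - 0)/100 = 0
Collecting terms: 0.011 × V_1 = 0.01  =>  V_1 = 0.9091 V
I_R2 = (V_1 - V_2)/R2 = (0.9091 - 0)/100 = 0.009091 A
P_R2 = I_R2² × R2 = (0.009091)² × 100 = 0.008264 W

Final answer: 0.008264 W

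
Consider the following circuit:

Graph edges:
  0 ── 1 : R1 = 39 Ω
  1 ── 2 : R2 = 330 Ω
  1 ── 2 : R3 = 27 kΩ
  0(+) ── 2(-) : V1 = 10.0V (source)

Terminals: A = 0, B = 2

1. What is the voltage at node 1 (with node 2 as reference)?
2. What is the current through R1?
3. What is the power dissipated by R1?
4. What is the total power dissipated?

Nodal analysis, taking node 2 as the 0 V reference.
Source V1 fixes V_0 = 10 V.
KCL at each unknown node (sum of currents leaving = 0; resistances in Ω):
  Node 1: (V_1 - 10)/39 + (V_1 - 0)/330 + (V_1 - 0)/27000 = 0
Collecting terms: 0.02871 × V_1 = 0.2564  =>  V_1 = 8.932 V
Part 1:
  Read off the nodal solution: V_1 = 8.932 V
Part 2:
  I_R1 = (V_0 - V_1)/R1 = (10 - 8.932)/39 = 0.0274 A
  Magnitude: I_R1 = 0.0274 A
Part 3:
  I_R1 = (V_0 - V_1)/R1 = (10 - 8.932)/39 = 0.0274 A
  P_R1 = I_R1² × R1 = (0.0274)² × 39 = 0.02927 W
Part 4:
  Power in each resistor, P = (ΔV)²/R:
    P_R1 = (10 - 8.932)²/39 = 0.02927 W
    P_R2 = (8.932 - 0)²/330 = 0.2417 W
    P_R3 = (8.932 - 0)²/27000 = 0.002955 W
  P_total = P_R1 + P_R2 + P_R3 = 0.274 W

Final answers:
1. V_1 = 8.932 V
2. I_R1 = 0.0274 A
3. P_R1 = 0.02927 W
4. P_total = 0.274 W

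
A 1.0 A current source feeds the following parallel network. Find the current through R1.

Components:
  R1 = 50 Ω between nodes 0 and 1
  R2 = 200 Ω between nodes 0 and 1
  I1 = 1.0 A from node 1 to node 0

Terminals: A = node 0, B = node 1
All resistors sit directly between nodes 0 and 1, so they are in parallel and share one voltage V; the full source current 1 A splits among them.
1/R_par = 1/50 + 1/200 = 0.025 S  =>  R_par = 40 Ω
V = I × R_par = 1 × 40 = 40 V
I_R1 = V/R1 = 40/50 = 0.8 A

Final answer: 0.8 A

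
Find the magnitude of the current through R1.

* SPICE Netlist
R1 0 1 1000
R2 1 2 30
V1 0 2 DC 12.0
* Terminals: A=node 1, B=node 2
Nodal analysis, taking node 2 as the 0 V reference.
Source V1 fixes V_0 = 12 V.
KCL at each unknown node (sum of currents leaving = 0; resistances in Ω):
  Node 1: (V_1 - 12)/1000 + (V_1 - 0)/30 = 0
Collecting terms: 0.03433 × V_1 = 0.012  =>  V_1 = 0.3495 V
I_R1 = (V_0 - V_1)/R1 = (12 - 0.3495)/1000 = 0.01165 A
|I_R1| = 0.01165 A

Final answer: |I_R1| = 0.01165 A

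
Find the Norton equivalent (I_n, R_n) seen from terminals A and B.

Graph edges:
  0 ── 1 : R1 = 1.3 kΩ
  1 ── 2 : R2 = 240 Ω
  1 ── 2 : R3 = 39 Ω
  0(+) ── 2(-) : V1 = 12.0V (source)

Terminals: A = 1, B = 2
Find the Thévenin equivalent first; then I_n = V_th/R_th and R_n = R_th.
Step 1 — V_th is the open-circuit voltage V_A - V_B (nothing connected across the terminals).
Nodal analysis, taking node 2 as the 0 V reference.
Source V1 fixes V_0 = 12 V.
KCL at each unknown node (sum of currents leaving = 0; resistances in Ω):
  Node 1: (V_1 - 12)/1300 + (V_1 - 0)/240 + (V_1 - 0)/39 = 0
Collecting terms: 0.03058 × V_1 = 0.009231  =>  V_1 = 0.3019 V
V_th = V_1 - V_2 = 0.3019 - 0 = 0.3019 V
Step 2 — R_th: zero the source — replace V1 by a short circuit (node 2 merges into node 0) — and find the resistance seen between A (node 1) and B (node 0).
Reduce the network between node 1 (A) and node 0 (B) by series/parallel combination:
  Rp1 = R1 ‖ R2 ‖ R3 (parallel, all between nodes 0 and 1) = 1/(1/1300 + 1/240 + 1/39) = 32.7 Ω
R_th = 32.7 Ω
I_n = V_th/R_th = 0.3019/32.7 = 0.009231 A, and R_n = R_th = 32.7 Ω

Final answer: I_n = 0.009231 A, R_n = 32.7 Ω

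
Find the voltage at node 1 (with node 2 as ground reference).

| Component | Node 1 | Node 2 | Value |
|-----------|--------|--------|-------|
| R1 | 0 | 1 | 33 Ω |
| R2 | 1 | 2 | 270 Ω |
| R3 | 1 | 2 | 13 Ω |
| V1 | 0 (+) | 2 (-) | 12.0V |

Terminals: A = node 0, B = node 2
Nodal analysis, taking node 2 as the 0 V reference.
Source V1 fixes V_0 = 12 V.
KCL at each unknown node (sum of currents leaving = 0; resistances in Ω):
  Node 1: (V_1 - 12)/33 + (V_1 - 0)/270 + (V_1 - 0)/13 = 0
Collecting terms: 0.1109 × V_1 = 0.3636  =>  V_1 = 3.278 V
The requested potential is V_1 = 3.278 V.

Final answer: V_1 = 3.278 V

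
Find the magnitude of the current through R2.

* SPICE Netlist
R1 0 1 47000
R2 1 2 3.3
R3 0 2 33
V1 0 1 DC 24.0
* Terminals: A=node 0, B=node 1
Nodal analysis, taking node 1 as the 0 V reference.
Source V1 fixes V_0 = 24 V.
KCL at each unknown node (sum of currents leaving = 0; resistances in Ω):
  Node 2: (V_2 - 0)/3.3 + (V_2 - 24)/33 = 0
Collecting terms: 0.3333 × V_2 = 0.7273  =>  V_2 = 2.182 V
I_R2 = (V_1 - V_2)/R2 = (0 - 2.182)/3.3 = -0.6612 A
|I_R2| = 0.6612 A

Final answer: |I_R2| = 0.6612 A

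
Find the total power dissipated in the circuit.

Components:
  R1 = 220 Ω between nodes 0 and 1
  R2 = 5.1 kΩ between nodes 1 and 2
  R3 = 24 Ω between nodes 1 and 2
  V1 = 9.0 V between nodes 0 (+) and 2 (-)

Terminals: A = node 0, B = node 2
Nodal analysis, taking node 2 as the 0 V reference.
Source V1 fixes V_0 = 9 V.
KCL at each unknown node (sum of currents leaving = 0; resistances in Ω):
  Node 1: (V_1 - 9)/220 + (V_1 - 0)/5100 + (V_1 - 0)/24 = 0
Collecting terms: 0.04641 × V_1 = 0.04091  =>  V_1 = 0.8815 V
Power in each resistor, P = (ΔV)²/R:
  P_R1 = (9 - 0.8815)²/220 = 0.2996 W
  P_R2 = (0.8815 - 0)²/5100 = 0.0001524 W
  P_R3 = (0.8815 - 0)²/24 = 0.03238 W
P_total = P_R1 + P_R2 + P_R3 = 0.3321 W

Final answer: 0.3321 W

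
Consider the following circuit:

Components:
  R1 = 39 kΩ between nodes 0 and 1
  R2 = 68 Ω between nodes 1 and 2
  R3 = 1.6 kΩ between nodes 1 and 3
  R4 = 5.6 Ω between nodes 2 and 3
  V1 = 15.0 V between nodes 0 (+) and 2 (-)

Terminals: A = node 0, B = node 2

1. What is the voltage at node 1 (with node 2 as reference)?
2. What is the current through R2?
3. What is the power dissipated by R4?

Nodal analysis, taking node 2 as the 0 V reference.
Source V1 fixes V_0 = 15 V.
KCL at each unknown node (sum of currents leaving = 0; resistances in Ω):
  Node 1: (V_1 - 15)/39000 + (V_1 - 0)/68 + (V_1 - V_3)/1600 = 0
  Node 3: (V_3 - V_1)/1600 + (V_3 - 0)/5.6 = 0
Collecting terms (coefficients in siemens):
  0.01536·V_1 - 0.000625·V_3 = 0.0003846
  0.1792·V_3 - 0.000625·V_1 = 0
Determinant D = (0.01536)(0.1792) - (-0.000625)(-0.000625) = 0.002751
V_1 = [(0.0003846)(0.1792) - (-0.000625)(0)]/D = 0.02505 V
V_3 = [(0.01536)(0) - (0.0003846)(-0.000625)]/D = 0.00008737 V
Part 1:
  Read off the nodal solution: V_1 = 0.02505 V
Part 2:
  I_R2 = (V_1 - V_2)/R2 = (0.02505 - 0)/68 = 0.0003684 A
  Magnitude: I_R2 = 0.0003684 A
Part 3:
  I_R4 = (V_2 - V_3)/R4 = (0 - 0.00008737)/5.6 = -0.0000156 A
  P_R4 = I_R4² × R4 = (-0.0000156)² × 5.6 = 0.000000001363 W

Final answers:
1. V_1 = 0.02505 V
2. I_R2 = 0.0003684 A
3. P_R4 = 1.363e-09 W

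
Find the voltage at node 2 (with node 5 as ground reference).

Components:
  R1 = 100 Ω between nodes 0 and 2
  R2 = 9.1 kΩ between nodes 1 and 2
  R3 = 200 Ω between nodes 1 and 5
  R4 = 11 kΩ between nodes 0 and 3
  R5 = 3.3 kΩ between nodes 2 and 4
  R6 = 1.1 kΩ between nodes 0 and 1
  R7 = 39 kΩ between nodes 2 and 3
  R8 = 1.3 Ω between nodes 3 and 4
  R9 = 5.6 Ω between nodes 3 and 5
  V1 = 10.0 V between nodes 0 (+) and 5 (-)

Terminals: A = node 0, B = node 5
Nodal analysis, taking node 5 as the 0 V reference.
Source V1 fixes V_0 = 10 V.
KCL at each unknown node (sum of currents leaving = 0; resistances in Ω):
  Node 1: (V_1 - V_2)/9100 + (V_1 - 0)/200 + (V_1 - 10)/1100 = 0
  Node 2: (V_2 - 10)/100 + (V_2 - V_1)/9100 + (V_2 - V_4)/3300 + (V_2 - V_3)/39000 = 0
  Node 3: (V_3 - 10)/11000 + (V_3 - V_2)/39000 + (V_3 - V_4)/1.3 + (V_3 - 0)/5.6 = 0
  Node 4: (V_4 - V_2)/3300 + (V_4 - V_3)/1.3 = 0
Collecting terms (coefficients in siemens):
  0.006019·V_1 - 0.0001099·V_2 = 0.009091
  0.01044·V_2 - 0.0001099·V_1 - 0.00002564·V_3 - 0.000303·V_4 = 0.1
  0.9479·V_3 - 0.00002564·V_2 - 0.7692·V_4 = 0.0009091
  0.7695·V_4 - 0.000303·V_2 - 0.7692·V_3 = 0
Solving these 4 simultaneous equations (Gaussian elimination) gives:
  V_1 = 1.686 V, V_2 = 9.598 V, V_3 = 0.0227 V, V_4 = 0.02647 V
The requested potential is V_2 = 9.598 V.

Final answer: V_2 = 9.598 V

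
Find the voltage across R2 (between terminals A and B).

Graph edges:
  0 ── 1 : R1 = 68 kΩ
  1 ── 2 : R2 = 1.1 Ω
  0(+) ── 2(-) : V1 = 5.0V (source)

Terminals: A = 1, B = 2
R1 and R2 are in series across V1 (node 0 → node 1 → node 2), and the output A–B is taken across R2, so this is a voltage divider.
Series current: I = V1/(R1 + R2) = 5/(68000 + 1.1) = 5/68000 = 0.00007353 A
V_R2 = I × R2 = V1 × R2/(R1 + R2) = 5 × 1.1/68000 = 0.00008088 V

Final answer: 8.088e-05 V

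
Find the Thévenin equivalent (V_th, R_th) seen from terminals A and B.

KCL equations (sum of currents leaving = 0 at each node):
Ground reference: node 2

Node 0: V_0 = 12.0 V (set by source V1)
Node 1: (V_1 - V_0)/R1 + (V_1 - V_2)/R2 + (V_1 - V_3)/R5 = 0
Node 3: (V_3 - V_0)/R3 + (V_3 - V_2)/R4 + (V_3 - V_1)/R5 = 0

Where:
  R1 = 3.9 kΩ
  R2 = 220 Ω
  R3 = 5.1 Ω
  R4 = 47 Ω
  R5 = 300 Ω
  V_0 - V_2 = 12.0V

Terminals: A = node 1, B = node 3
Step 1 — V_th is the open-circuit voltage V_A - V_B (nothing connected across the terminals).
Nodal analysis, taking node 2 as the 0 V reference.
Source V1 fixes V_0 = 12 V.
KCL at each unknown node (sum of currents leaving = 0; resistances in Ω):
  Node 1: (V_1 - 12)/3900 + (V_1 - 0)/220 + (V_1 - V_3)/300 = 0
  Node 3: (V_3 - 12)/5.1 + (V_3 - 0)/47 + (V_3 - V_1)/300 = 0
Collecting terms (coefficients in siemens):
  0.008135·V_1 - 0.003333·V_3 = 0.003077
  0.2207·V_3 - 0.003333·V_1 = 2.353
Determinant D = (0.008135)(0.2207) - (-0.003333)(-0.003333) = 0.001784
V_1 = [(0.003077)(0.2207) - (-0.003333)(2.353)]/D = 4.776 V
V_3 = [(0.008135)(2.353) - (0.003077)(-0.003333)]/D = 10.73 V
V_th = V_1 - V_3 = 4.776 - 10.73 = -5.958 V
Step 2 — R_th: zero the source — replace V1 by a short circuit (node 2 merges into node 0) — and find the resistance seen between A (node 1) and B (node 3).
Reduce the network between node 1 (A) and node 3 (B) by series/parallel combination:
  Rp1 = R1 ‖ R2 (parallel, both between nodes 0 and 1) = 1/(1/3900 + 1/220) = 208.3 Ω
  Rp2 = R3 ‖ R4 (parallel, both between nodes 0 and 3) = 1/(1/5.1 + 1/47) = 4.601 Ω
  Rs1 = Rp1 + Rp2 (series, joined only at node 0) = 208.3 + 4.601 = 212.9 Ω
  Rp3 = R5 ‖ Rs1 (parallel, both between nodes 1 and 3) = 1/(1/300 + 1/212.9) = 124.5 Ω
R_th = 124.5 Ω

Final answer: V_th = -5.958 V, R_th = 124.5 Ω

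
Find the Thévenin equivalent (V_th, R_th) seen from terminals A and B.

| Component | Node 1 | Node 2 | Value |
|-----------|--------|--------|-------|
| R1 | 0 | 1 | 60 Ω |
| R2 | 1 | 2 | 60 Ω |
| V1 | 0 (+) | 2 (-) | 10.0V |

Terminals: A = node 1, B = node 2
Step 1 — V_th is the open-circuit voltage V_A - V_B (nothing connected across the terminals).
Nodal analysis, taking node 2 as the 0 V reference.
Source V1 fixes V_0 = 10 V.
KCL at each unknown node (sum of currents leaving = 0; resistances in Ω):
  Node 1: (V_1 - 10)/60 + (V_1 - 0)/60 = 0
Collecting terms: 0.03333 × V_1 = 0.1667  =>  V_1 = 5 V
V_th = V_1 - V_2 = 5 - 0 = 5 V
Step 2 — R_th: zero the source — replace V1 by a short circuit (node 2 merges into node 0) — and find the resistance seen between A (node 1) and B (node 0).
Reduce the network between node 1 (A) and node 0 (B) by series/parallel combination:
  Rp1 = R1 ‖ R2 (parallel, both between nodes 0 and 1) = 1/(1/60 + 1/60) = 30 Ω
R_th = 30 Ω

Final answer: V_th = 5 V, R_th = 30 Ω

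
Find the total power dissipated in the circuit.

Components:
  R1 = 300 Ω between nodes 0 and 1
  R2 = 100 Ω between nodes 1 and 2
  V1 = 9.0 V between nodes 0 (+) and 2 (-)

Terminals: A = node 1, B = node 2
Nodal analysis, taking node 2 as the 0 V reference.
Source V1 fixes V_0 = 9 V.
KCL at each unknown node (sum of currents leaving = 0; resistances in Ω):
  Node 1: (V_1 - 9)/300 + (V_1 - 0)/100 = 0
Collecting terms: 0.01333 × V_1 = 0.03  =>  V_1 = 2.25 V
Power in each resistor, P = (ΔV)²/R:
  P_R1 = (9 - 2.25)²/300 = 0.1519 W
  P_R2 = (2.25 - 0)²/100 = 0.05063 W
P_total = P_R1 + P_R2 = 0.2025 W

Final answer: 0.2025 W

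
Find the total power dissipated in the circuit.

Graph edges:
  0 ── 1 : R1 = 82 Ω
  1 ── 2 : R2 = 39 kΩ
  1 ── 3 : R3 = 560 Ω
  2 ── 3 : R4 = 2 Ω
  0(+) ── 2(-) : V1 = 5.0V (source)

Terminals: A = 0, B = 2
Nodal analysis, taking node 2 as the 0 V reference.
Source V1 fixes V_0 = 5 V.
KCL at each unknown node (sum of currents leaving = 0; resistances in Ω):
  Node 1: (V_1 - 5)/82 + (V_1 - 0)/39000 + (V_1 - V_3)/560 = 0
  Node 3: (V_3 - V_1)/560 + (V_3 - 0)/2 = 0
Collecting terms (coefficients in siemens):
  0.01401·V_1 - 0.001786·V_3 = 0.06098
  0.5018·V_3 - 0.001786·V_1 = 0
Determinant D = (0.01401)(0.5018) - (-0.001786)(-0.001786) = 0.007025
V_1 = [(0.06098)(0.5018) - (-0.001786)(0)]/D = 4.355 V
V_3 = [(0.01401)(0) - (0.06098)(-0.001786)]/D = 0.0155 V
Power in each resistor, P = (ΔV)²/R:
  P_R1 = (5 - 4.355)²/82 = 0.005068 W
  P_R2 = (4.355 - 0)²/39000 = 0.0004864 W
  P_R3 = (4.355 - 0.0155)²/560 = 0.03363 W
  P_R4 = (0 - 0.0155)²/2 = 0.0001201 W
P_total = P_R1 + P_R2 + P_R3 + P_R4 = 0.03931 W

Final answer: 0.03931 W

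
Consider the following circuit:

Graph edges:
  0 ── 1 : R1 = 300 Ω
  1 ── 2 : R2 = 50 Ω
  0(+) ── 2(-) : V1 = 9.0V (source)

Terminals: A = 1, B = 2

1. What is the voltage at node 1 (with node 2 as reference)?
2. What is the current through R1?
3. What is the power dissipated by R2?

Nodal analysis, taking node 2 as the 0 V reference.
Source V1 fixes V_0 = 9 V.
KCL at each unknown node (sum of currents leaving = 0; resistances in Ω):
  Node 1: (V_1 - 9)/300 + (V_1 - 0)/50 = 0
Collecting terms: 0.02333 × V_1 = 0.03  =>  V_1 = 1.286 V
Part 1:
  Read off the nodal solution: V_1 = 1.286 V
Part 2:
  I_R1 = (V_0 - V_1)/R1 = (9 - 1.286)/300 = 0.02571 A
  Magnitude: I_R1 = 0.02571 A
Part 3:
  I_R2 = (V_1 - V_2)/R2 = (1.286 - 0)/50 = 0.02571 A
  P_R2 = I_R2² × R2 = (0.02571)² × 50 = 0.03306 W

Final answers:
1. V_1 = 1.286 V
2. I_R1 = 0.02571 A
3. P_R2 = 0.03306 W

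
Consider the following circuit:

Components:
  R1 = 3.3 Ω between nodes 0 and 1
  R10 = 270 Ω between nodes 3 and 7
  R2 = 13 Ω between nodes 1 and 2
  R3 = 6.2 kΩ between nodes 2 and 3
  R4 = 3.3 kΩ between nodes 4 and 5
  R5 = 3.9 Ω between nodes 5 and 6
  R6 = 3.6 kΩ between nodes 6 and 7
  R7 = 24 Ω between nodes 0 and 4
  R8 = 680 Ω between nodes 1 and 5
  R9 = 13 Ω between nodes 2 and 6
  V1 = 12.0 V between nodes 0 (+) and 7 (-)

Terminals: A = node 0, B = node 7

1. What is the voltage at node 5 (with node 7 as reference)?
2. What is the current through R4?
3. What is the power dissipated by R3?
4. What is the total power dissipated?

Nodal analysis, taking node 7 as the 0 V reference.
Source V1 fixes V_0 = 12 V.
KCL at each unknown node (sum of currents leaving = 0; resistances in Ω):
  Node 1: (V_1 - 12)/3.3 + (V_1 - V_2)/13 + (V_1 - V_5)/680 = 0
  Node 2: (V_2 - V_1)/13 + (V_2 - V_3)/6200 + (V_2 - V_6)/13 = 0
  Node 3: (V_3 - V_2)/6200 + (V_3 - 0)/270 = 0
  Node 4: (V_4 - V_5)/3300 + (V_4 - 12)/24 = 0
  Node 5: (V_5 - V_4)/3300 + (V_5 - V_6)/3.9 + (V_5 - V_1)/680 = 0
  Node 6: (V_6 - V_5)/3.9 + (V_6 - 0)/3600 + (V_6 - V_2)/13 = 0
Collecting terms (coefficients in siemens):
  0.3814·V_1 - 0.07692·V_2 - 0.001471·V_5 = 3.636
  0.154·V_2 - 0.07692·V_1 - 0.0001613·V_3 - 0.07692·V_6 = 0
  0.003865·V_3 - 0.0001613·V_2 = 0
  0.04197·V_4 - 0.000303·V_5 = 0.5
  0.2582·V_5 - 0.001471·V_1 - 0.000303·V_4 - 0.2564·V_6 = 0
  0.3336·V_6 - 0.07692·V_2 - 0.2564·V_5 = 0
Solving these 6 simultaneous equations (Gaussian elimination) gives:
  V_1 = 11.98 V, V_2 = 11.92 V, V_3 = 0.4974 V, V_4 = 12 V
  V_5 = 11.88 V, V_6 = 11.88 V
Part 1:
  Read off the nodal solution: V_5 = 11.88 V
Part 2:
  I_R4 = (V_4 - V_5)/R4 = (12 - 11.88)/3300 = 0.00003638 A
  Magnitude: I_R4 = 0.00003638 A
Part 3:
  I_R3 = (V_2 - V_3)/R3 = (11.92 - 0.4974)/6200 = 0.001842 A
  P_R3 = I_R3² × R3 = (0.001842)² × 6200 = 0.02104 W
Part 4:
  Power in each resistor, P = (ΔV)²/R:
    P_R1 = (12 - 11.98)²/3.3 = 0.00008601 W
    P_R2 = (11.98 - 11.92)²/13 = 0.0003188 W
    P_R3 = (11.92 - 0.4974)²/6200 = 0.02104 W
    P_R4 = (12 - 11.88)²/3300 = 0.000004367 W
    P_R5 = (11.88 - 11.88)²/3.9 = 0.0000001399 W
    P_R6 = (11.88 - 0)²/3600 = 0.03919 W
    P_R7 = (12 - 12)²/24 = 0.00000003176 W
    P_R8 = (11.98 - 11.88)²/680 = 0.00001593 W
    P_R9 = (11.92 - 11.88)²/13 = 0.0001257 W
    P_R10 = (0.4974 - 0)²/270 = 0.0009163 W
  P_total = P_R1 + P_R2 + P_R3 + P_R4 + P_R5 + P_R6 + P_R7 + P_R8 + P_R9 + P_R10 = 0.0617 W

Final answers:
1. V_5 = 11.88 V
2. I_R4 = 3.638e-05 A
3. P_R3 = 0.02104 W
4. P_total = 0.0617 W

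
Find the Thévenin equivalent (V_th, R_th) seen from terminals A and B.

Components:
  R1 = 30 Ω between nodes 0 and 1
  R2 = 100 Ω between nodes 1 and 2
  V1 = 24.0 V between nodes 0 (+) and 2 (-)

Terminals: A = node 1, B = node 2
Step 1 — V_th is the open-circuit voltage V_A - V_B (nothing connected across the terminals).
Nodal analysis, taking node 2 as the 0 V reference.
Source V1 fixes V_0 = 24 V.
KCL at each unknown node (sum of currents leaving = 0; resistances in Ω):
  Node 1: (V_1 - 24)/30 + (V_1 - 0)/100 = 0
Collecting terms: 0.04333 × V_1 = 0.8  =>  V_1 = 18.46 V
V_th = V_1 - V_2 = 18.46 - 0 = 18.46 V
Step 2 — R_th: zero the source — replace V1 by a short circuit (node 2 merges into node 0) — and find the resistance seen between A (node 1) and B (node 0).
Reduce the network between node 1 (A) and node 0 (B) by series/parallel combination:
  Rp1 = R1 ‖ R2 (parallel, both between nodes 0 and 1) = 1/(1/30 + 1/100) = 23.08 Ω
R_th = 23.08 Ω

Final answer: V_th = 18.46 V, R_th = 23.08 Ω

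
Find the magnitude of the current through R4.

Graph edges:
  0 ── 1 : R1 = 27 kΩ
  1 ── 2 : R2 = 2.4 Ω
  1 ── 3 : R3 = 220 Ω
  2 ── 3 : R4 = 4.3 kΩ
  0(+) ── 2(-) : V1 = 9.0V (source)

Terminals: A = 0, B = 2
Nodal analysis, taking node 2 as the 0 V reference.
Source V1 fixes V_0 = 9 V.
KCL at each unknown node (sum of currents leaving = 0; resistances in Ω):
  Node 1: (V_1 - 9)/27000 + (V_1 - 0)/2.4 + (V_1 - V_3)/220 = 0
  Node 3: (V_3 - V_1)/220 + (V_3 - 0)/4300 = 0
Collecting terms (coefficients in siemens):
  0.4212·V_1 - 0.004545·V_3 = 0.0003333
  0.004778·V_3 - 0.004545·V_1 = 0
Determinant D = (0.4212)(0.004778) - (-0.004545)(-0.004545) = 0.001992
V_1 = [(0.0003333)(0.004778) - (-0.004545)(0)]/D = 0.0007995 V
V_3 = [(0.4212)(0) - (0.0003333)(-0.004545)]/D = 0.0007606 V
I_R4 = (V_2 - V_3)/R4 = (0 - 0.0007606)/4300 = -0.0000001769 A
|I_R4| = 0.0000001769 A

Final answer: |I_R4| = 1.769e-07 A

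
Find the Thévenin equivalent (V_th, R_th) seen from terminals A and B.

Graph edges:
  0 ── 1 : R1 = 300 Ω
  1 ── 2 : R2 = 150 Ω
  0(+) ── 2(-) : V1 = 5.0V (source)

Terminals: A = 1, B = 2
Step 1 — V_th is the open-circuit voltage V_A - V_B (nothing connected across the terminals).
Nodal analysis, taking node 2 as the 0 V reference.
Source V1 fixes V_0 = 5 V.
KCL at each unknown node (sum of currents leaving = 0; resistances in Ω):
  Node 1: (V_1 - 5)/300 + (V_1 - 0)/150 = 0
Collecting terms: 0.01 × V_1 = 0.01667  =>  V_1 = 1.667 V
V_th = V_1 - V_2 = 1.667 - 0 = 1.667 V
Step 2 — R_th: zero the source — replace V1 by a short circuit (node 2 merges into node 0) — and find the resistance seen between A (node 1) and B (node 0).
Reduce the network between node 1 (A) and node 0 (B) by series/parallel combination:
  Rp1 = R1 ‖ R2 (parallel, both between nodes 0 and 1) = 1/(1/300 + 1/150) = 100 Ω
R_th = 100 Ω

Final answer: V_th = 1.667 V, R_th = 100 Ω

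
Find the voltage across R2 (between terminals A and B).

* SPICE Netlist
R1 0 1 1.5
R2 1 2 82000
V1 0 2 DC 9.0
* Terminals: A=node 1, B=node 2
R1 and R2 are in series across V1 (node 0 → node 1 → node 2), and the output A–B is taken across R2, so this is a voltage divider.
Series current: I = V1/(R1 + R2) = 9/(1.5 + 82000) = 9/82000 = 0.0001098 A
V_R2 = I × R2 = V1 × R2/(R1 + R2) = 9 × 82000/82000 = 9 V

Final answer: 9 V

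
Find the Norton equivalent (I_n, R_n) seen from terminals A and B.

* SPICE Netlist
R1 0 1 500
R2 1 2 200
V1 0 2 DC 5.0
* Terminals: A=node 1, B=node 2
Find the Thévenin equivalent first; then I_n = V_th/R_th and R_n = R_th.
Step 1 — V_th is the open-circuit voltage V_A - V_B (nothing connected across the terminals).
Nodal analysis, taking node 2 as the 0 V reference.
Source V1 fixes V_0 = 5 V.
KCL at each unknown node (sum of currents leaving = 0; resistances in Ω):
  Node 1: (V_1 - 5)/500 + (V_1 - 0)/200 = 0
Collecting terms: 0.007 × V_1 = 0.01  =>  V_1 = 1.429 V
V_th = V_1 - V_2 = 1.429 - 0 = 1.429 V
Step 2 — R_th: zero the source — replace V1 by a short circuit (node 2 merges into node 0) — and find the resistance seen between A (node 1) and B (node 0).
Reduce the network between node 1 (A) and node 0 (B) by series/parallel combination:
  Rp1 = R1 ‖ R2 (parallel, both between nodes 0 and 1) = 1/(1/500 + 1/200) = 142.9 Ω
R_th = 142.9 Ω
I_n = V_th/R_th = 1.429/142.9 = 0.01 A, and R_n = R_th = 142.9 Ω

Final answer: I_n = 0.01 A, R_n = 142.9 Ω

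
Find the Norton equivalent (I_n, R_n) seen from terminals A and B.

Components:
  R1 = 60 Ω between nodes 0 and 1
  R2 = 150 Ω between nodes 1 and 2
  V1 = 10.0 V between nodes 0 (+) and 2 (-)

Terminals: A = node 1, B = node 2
Find the Thévenin equivalent first; then I_n = V_th/R_th and R_n = R_th.
Step 1 — V_th is the open-circuit voltage V_A - V_B (nothing connected across the terminals).
Nodal analysis, taking node 2 as the 0 V reference.
Source V1 fixes V_0 = 10 V.
KCL at each unknown node (sum of currents leaving = 0; resistances in Ω):
  Node 1: (V_1 - 10)/60 + (V_1 - 0)/150 = 0
Collecting terms: 0.02333 × V_1 = 0.1667  =>  V_1 = 7.143 V
V_th = V_1 - V_2 = 7.143 - 0 = 7.143 V
Step 2 — R_th: zero the source — replace V1 by a short circuit (node 2 merges into node 0) — and find the resistance seen between A (node 1) and B (node 0).
Reduce the network between node 1 (A) and node 0 (B) by series/parallel combination:
  Rp1 = R1 ‖ R2 (parallel, both between nodes 0 and 1) = 1/(1/60 + 1/150) = 42.86 Ω
R_th = 42.86 Ω
I_n = V_th/R_th = 7.143/42.86 = 0.1667 A, and R_n = R_th = 42.86 Ω

Final answer: I_n = 0.1667 A, R_n = 42.86 Ω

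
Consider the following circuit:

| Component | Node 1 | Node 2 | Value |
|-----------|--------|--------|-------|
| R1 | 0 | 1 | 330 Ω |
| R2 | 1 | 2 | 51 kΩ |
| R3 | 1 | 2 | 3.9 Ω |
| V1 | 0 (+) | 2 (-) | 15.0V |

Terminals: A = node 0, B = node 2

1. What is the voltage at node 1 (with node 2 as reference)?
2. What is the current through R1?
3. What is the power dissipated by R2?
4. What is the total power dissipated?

Nodal analysis, taking node 2 as the 0 V reference.
Source V1 fixes V_0 = 15 V.
KCL at each unknown node (sum of currents leaving = 0; resistances in Ω):
  Node 1: (V_1 - 15)/330 + (V_1 - 0)/51000 + (V_1 - 0)/3.9 = 0
Collecting terms: 0.2595 × V_1 = 0.04545  =>  V_1 = 0.1752 V
Part 1:
  Read off the nodal solution: V_1 = 0.1752 V
Part 2:
  I_R1 = (V_0 - V_1)/R1 = (15 - 0.1752)/330 = 0.04492 A
  Magnitude: I_R1 = 0.04492 A
Part 3:
  I_R2 = (V_1 - V_2)/R2 = (0.1752 - 0)/51000 = 0.000003435 A
  P_R2 = I_R2² × R2 = (0.000003435)² × 51000 = 0.0000006018 W
Part 4:
  Power in each resistor, P = (ΔV)²/R:
    P_R1 = (15 - 0.1752)²/330 = 0.666 W
    P_R2 = (0.1752 - 0)²/51000 = 0.0000006018 W
    P_R3 = (0.1752 - 0)²/3.9 = 0.00787 W
  P_total = P_R1 + P_R2 + P_R3 = 0.6739 W

Final answers:
1. V_1 = 0.1752 V
2. I_R1 = 0.04492 A
3. P_R2 = 6.018e-07 W
4. P_total = 0.6739 W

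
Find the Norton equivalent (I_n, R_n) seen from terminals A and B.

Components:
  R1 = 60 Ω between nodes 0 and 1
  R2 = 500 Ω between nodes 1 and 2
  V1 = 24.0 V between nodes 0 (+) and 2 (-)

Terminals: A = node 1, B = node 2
Find the Thévenin equivalent first; then I_n = V_th/R_th and R_n = R_th.
Step 1 — V_th is the open-circuit voltage V_A - V_B (nothing connected across the terminals).
Nodal analysis, taking node 2 as the 0 V reference.
Source V1 fixes V_0 = 24 V.
KCL at each unknown node (sum of currents leaving = 0; resistances in Ω):
  Node 1: (V_1 - 24)/60 + (V_1 - 0)/500 = 0
Collecting terms: 0.01867 × V_1 = 0.4  =>  V_1 = 21.43 V
V_th = V_1 - V_2 = 21.43 - 0 = 21.43 V
Step 2 — R_th: zero the source — replace V1 by a short circuit (node 2 merges into node 0) — and find the resistance seen between A (node 1) and B (node 0).
Reduce the network between node 1 (A) and node 0 (B) by series/parallel combination:
  Rp1 = R1 ‖ R2 (parallel, both between nodes 0 and 1) = 1/(1/60 + 1/500) = 53.57 Ω
R_th = 53.57 Ω
I_n = V_th/R_th = 21.43/53.57 = 0.4 A, and R_n = R_th = 53.57 Ω

Final answer: I_n = 0.4 A, R_n = 53.57 Ω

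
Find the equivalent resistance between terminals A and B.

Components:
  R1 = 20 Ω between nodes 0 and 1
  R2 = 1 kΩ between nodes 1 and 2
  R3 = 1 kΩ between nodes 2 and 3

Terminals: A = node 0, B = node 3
Reduce the network between node 0 (A) and node 3 (B) by series/parallel combination:
  Rs1 = R1 + R2 (series, joined only at node 1) = 20 + 1000 = 1020 Ω
  Rs2 = R3 + Rs1 (series, joined only at node 2) = 1000 + 1020 = 2020 Ω
R_eq = 2.02 kΩ

Final answer: 2.02 kΩ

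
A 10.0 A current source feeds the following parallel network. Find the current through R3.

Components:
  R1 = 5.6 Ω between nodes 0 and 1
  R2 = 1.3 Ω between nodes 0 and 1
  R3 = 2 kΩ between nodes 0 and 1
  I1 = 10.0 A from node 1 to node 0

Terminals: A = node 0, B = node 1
All resistors sit directly between nodes 0 and 1, so they are in parallel and share one voltage V; the full source current 10 A splits among them.
1/R_par = 1/5.6 + 1/1.3 + 1/2000 = 0.9483 S  =>  R_par = 1.055 Ω
V = I × R_par = 10 × 1.055 = 10.55 V
I_R3 = V/R3 = 10.55/2000 = 0.005273 A

Final answer: 0.005273 A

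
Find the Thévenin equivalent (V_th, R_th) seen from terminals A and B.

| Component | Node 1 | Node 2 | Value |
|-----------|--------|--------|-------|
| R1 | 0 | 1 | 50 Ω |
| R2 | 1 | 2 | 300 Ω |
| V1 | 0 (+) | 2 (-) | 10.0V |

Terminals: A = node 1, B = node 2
Step 1 — V_th is the open-circuit voltage V_A - V_B (nothing connected across the terminals).
Nodal analysis, taking node 2 as the 0 V reference.
Source V1 fixes V_0 = 10 V.
KCL at each unknown node (sum of currents leaving = 0; resistances in Ω):
  Node 1: (V_1 - 10)/50 + (V_1 - 0)/300 = 0
Collecting terms: 0.02333 × V_1 = 0.2  =>  V_1 = 8.571 V
V_th = V_1 - V_2 = 8.571 - 0 = 8.571 V
Step 2 — R_th: zero the source — replace V1 by a short circuit (node 2 merges into node 0) — and find the resistance seen between A (node 1) and B (node 0).
Reduce the network between node 1 (A) and node 0 (B) by series/parallel combination:
  Rp1 = R1 ‖ R2 (parallel, both between nodes 0 and 1) = 1/(1/50 + 1/300) = 42.86 Ω
R_th = 42.86 Ω

Final answer: V_th = 8.571 V, R_th = 42.86 Ω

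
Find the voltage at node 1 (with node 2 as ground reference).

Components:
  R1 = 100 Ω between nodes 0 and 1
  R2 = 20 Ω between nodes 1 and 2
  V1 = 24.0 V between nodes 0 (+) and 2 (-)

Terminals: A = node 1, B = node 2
Nodal analysis, taking node 2 as the 0 V reference.
Source V1 fixes V_0 = 24 V.
KCL at each unknown node (sum of currents leaving = 0; resistances in Ω):
  Node 1: (V_1 - 24)/100 + (V_1 - 0)/20 = 0
Collecting terms: 0.06 × V_1 = 0.24  =>  V_1 = 4 V
The requested potential is V_1 = 4 V.

Final answer: V_1 = 4 V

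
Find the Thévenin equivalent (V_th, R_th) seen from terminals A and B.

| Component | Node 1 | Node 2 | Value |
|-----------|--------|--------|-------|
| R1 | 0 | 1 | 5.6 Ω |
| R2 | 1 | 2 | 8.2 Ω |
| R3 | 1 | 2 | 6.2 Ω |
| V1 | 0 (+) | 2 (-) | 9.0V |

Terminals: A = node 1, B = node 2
Step 1 — V_th is the open-circuit voltage V_A - V_B (nothing connected across the terminals).
Nodal analysis, taking node 2 as the 0 V reference.
Source V1 fixes V_0 = 9 V.
KCL at each unknown node (sum of currents leaving = 0; resistances in Ω):
  Node 1: (V_1 - 9)/5.6 + (V_1 - 0)/8.2 + (V_1 - 0)/6.2 = 0
Collecting terms: 0.4618 × V_1 = 1.607  =>  V_1 = 3.48 V
V_th = V_1 - V_2 = 3.48 - 0 = 3.48 V
Step 2 — R_th: zero the source — replace V1 by a short circuit (node 2 merges into node 0) — and find the resistance seen between A (node 1) and B (node 0).
Reduce the network between node 1 (A) and node 0 (B) by series/parallel combination:
  Rp1 = R1 ‖ R2 ‖ R3 (parallel, all between nodes 0 and 1) = 1/(1/5.6 + 1/8.2 + 1/6.2) = 2.165 Ω
R_th = 2.165 Ω

Final answer: V_th = 3.48 V, R_th = 2.165 Ω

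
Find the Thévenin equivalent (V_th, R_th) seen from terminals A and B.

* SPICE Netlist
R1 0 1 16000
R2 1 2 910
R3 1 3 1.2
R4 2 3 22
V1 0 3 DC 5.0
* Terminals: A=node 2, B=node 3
Step 1 — V_th is the open-circuit voltage V_A - V_B (nothing connected across the terminals).
Nodal analysis, taking node 3 as the 0 V reference.
Source V1 fixes V_0 = 5 V.
KCL at each unknown node (sum of currents leaving = 0; resistances in Ω):
  Node 1: (V_1 - 5)/16000 + (V_1 - V_2)/910 + (V_1 - 0)/1.2 = 0
  Node 2: (V_2 - V_1)/910 + (V_2 - 0)/22 = 0
Collecting terms (coefficients in siemens):
  0.8345·V_1 - 0.001099·V_2 = 0.0003125
  0.04655·V_2 - 0.001099·V_1 = 0
Determinant D = (0.8345)(0.04655) - (-0.001099)(-0.001099) = 0.03885
V_1 = [(0.0003125)(0.04655) - (-0.001099)(0)]/D = 0.0003745 V
V_2 = [(0.8345)(0) - (0.0003125)(-0.001099)]/D = 0.00000884 V
V_th = V_2 - V_3 = 0.00000884 - 0 = 0.00000884 V
Step 2 — R_th: zero the source — replace V1 by a short circuit (node 3 merges into node 0) — and find the resistance seen between A (node 2) and B (node 0).
Reduce the network between node 2 (A) and node 0 (B) by series/parallel combination:
  Rp1 = R1 ‖ R3 (parallel, both between nodes 0 and 1) = 1/(1/16000 + 1/1.2) = 1.2 Ω
  Rs1 = R2 + Rp1 (series, joined only at node 1) = 910 + 1.2 = 911.2 Ω
  Rp2 = R4 ‖ Rs1 (parallel, both between nodes 0 and 2) = 1/(1/22 + 1/911.2) = 21.48 Ω
R_th = 21.48 Ω

Final answer: V_th = 8.84e-06 V, R_th = 21.48 Ω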